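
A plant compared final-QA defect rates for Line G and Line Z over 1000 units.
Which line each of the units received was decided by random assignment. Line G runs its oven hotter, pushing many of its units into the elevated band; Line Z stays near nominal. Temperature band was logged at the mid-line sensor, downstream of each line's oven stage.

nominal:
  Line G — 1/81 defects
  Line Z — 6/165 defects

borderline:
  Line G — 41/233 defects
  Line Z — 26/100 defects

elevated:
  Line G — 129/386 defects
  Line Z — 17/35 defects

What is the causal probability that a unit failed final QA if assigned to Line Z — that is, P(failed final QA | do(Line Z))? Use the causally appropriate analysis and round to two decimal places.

The distribution of in-process temperature band is itself part of what the line does — it is an intermediate outcome. Holding it fixed would remove that part of the effect; the total effect is the pooled difference.
So P(outcome | do(Line Z)) is just the pooled rate for Line Z: 49/300 = 0.163.

0.16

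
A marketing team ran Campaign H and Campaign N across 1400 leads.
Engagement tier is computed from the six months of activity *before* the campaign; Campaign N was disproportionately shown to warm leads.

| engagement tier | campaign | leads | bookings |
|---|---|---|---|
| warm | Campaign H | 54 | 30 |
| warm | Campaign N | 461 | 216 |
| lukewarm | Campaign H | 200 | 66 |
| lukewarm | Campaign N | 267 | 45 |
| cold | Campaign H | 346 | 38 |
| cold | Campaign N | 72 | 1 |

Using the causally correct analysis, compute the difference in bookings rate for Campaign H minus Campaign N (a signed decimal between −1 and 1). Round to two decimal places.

The stratified and pooled comparisons disagree (Campaign H wins within each engagement tier; Campaign N wins overall), so the answer turns on the causal role of engagement tier.
Engagement tier is set before the campaign has any effect — it is not caused by the campaign — and it independently drives the outcome. That makes it a confounder, so the causal comparison is within engagement tier levels.
Adjusting over the population distribution of engagement tier: 0.368·(0.556−0.469) + 0.334·(0.330−0.169) + 0.299·(0.110−0.014) = +0.115.

+0.11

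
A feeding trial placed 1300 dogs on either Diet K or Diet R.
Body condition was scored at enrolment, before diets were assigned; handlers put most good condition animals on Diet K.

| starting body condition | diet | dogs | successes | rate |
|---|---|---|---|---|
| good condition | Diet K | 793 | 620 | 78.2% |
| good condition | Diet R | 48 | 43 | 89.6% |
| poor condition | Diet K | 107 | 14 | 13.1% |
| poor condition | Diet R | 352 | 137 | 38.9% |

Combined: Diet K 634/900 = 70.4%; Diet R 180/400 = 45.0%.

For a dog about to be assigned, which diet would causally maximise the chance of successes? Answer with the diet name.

Since starting body condition is a pre-existing factor (not a product of the diet) and it affects the outcome on its own, it is a confounder. The stratified rates, not the pooled rate, identify the causal effect.
Within each level — good condition: 78.2% vs 89.6%; poor condition: 13.1% vs 38.9% — Diet R is higher every time.

Diet R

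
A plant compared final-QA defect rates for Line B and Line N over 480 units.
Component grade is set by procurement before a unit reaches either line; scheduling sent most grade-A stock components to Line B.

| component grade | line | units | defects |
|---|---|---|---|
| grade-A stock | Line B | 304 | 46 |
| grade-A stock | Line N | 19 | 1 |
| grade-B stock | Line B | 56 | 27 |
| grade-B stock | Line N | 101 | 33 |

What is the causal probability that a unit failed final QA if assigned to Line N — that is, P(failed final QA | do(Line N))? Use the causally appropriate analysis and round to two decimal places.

Within every component grade level Line N has the lower rate, yet pooled Line B does — Simpson's reversal.
Nothing the line does changes component grade; the imbalance is an allocation artefact. With component grade also predicting the outcome, the pooled figure is confounded, and the within-stratum comparison is the causal one.
Standardising Line N to the population component grade mix: 0.673·1/19 + 0.327·33/101 = 0.142.

0.14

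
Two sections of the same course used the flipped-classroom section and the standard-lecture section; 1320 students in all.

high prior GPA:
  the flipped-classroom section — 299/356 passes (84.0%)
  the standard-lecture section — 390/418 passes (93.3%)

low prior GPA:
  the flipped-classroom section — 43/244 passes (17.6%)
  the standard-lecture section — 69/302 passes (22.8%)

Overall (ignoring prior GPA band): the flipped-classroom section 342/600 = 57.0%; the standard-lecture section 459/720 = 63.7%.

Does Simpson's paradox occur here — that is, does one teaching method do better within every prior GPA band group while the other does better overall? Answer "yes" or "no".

no

Within each prior GPA band level (high prior GPA 84.0% vs 93.3%; low prior GPA 17.6% vs 22.8%), the standard-lecture section has the higher rate every time. Pooled: 57.0% vs 63.7% — the standard-lecture section has the higher rate overall. They agree.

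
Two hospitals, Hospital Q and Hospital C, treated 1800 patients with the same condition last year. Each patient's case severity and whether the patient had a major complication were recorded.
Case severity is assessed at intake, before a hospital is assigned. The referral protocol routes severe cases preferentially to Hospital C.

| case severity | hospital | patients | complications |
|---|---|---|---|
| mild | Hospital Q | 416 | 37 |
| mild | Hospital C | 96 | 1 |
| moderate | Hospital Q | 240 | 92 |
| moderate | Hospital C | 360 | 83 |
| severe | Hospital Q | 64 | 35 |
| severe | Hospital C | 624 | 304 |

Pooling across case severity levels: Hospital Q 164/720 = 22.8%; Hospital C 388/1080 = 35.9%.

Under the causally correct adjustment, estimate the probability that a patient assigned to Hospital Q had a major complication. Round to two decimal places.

0.36

Case severity differs across hospitals for reasons unrelated to any effect of the hospital itself, and it separately predicts the outcome — a classic confounder. We must compare within case severity levels.
Standardising Hospital Q to the population case severity mix: 0.284·37/416 + 0.333·92/240 + 0.382·35/64 = 0.362.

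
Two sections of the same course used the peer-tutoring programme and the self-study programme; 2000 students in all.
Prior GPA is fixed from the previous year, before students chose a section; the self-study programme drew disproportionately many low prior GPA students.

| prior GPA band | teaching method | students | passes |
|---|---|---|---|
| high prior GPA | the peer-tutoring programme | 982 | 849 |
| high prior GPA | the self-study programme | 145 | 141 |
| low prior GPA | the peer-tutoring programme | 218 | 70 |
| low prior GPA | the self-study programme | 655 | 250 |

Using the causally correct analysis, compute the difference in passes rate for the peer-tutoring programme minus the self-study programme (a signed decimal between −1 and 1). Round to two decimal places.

Prior GPA band differs across teaching methods for reasons unrelated to any effect of the teaching method itself, and it separately predicts the outcome — a classic confounder. We must compare within prior GPA band levels.
Adjusting over the population distribution of prior GPA band: 0.564·(0.865−0.972) + 0.436·(0.321−0.382) = -0.087.

-0.09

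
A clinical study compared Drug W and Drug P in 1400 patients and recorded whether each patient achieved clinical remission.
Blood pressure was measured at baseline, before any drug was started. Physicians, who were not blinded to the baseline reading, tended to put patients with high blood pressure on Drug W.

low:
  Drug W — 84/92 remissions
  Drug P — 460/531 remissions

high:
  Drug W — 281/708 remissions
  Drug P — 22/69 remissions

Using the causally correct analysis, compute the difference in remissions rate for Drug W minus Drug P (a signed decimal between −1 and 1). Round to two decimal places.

+0.06

Here blood pressure is a common cause — it drives both which drug a case falls under and the outcome. The crude comparison mixes populations; the stratum-specific rates are the causally relevant ones.
Adjusting over the population distribution of blood pressure: 0.445·(0.913−0.866) + 0.555·(0.397−0.319) = +0.064.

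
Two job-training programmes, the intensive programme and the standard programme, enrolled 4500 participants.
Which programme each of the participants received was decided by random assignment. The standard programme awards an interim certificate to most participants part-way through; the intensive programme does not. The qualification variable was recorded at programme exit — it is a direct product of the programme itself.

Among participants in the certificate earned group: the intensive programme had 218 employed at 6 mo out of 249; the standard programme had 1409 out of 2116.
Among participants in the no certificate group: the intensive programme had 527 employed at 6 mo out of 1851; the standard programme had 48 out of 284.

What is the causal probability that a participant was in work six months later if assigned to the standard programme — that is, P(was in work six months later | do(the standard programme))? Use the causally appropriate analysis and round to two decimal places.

0.61

The distribution of qualification attained during the programme is itself part of what the programme does — it is an intermediate outcome. Holding it fixed would remove that part of the effect; the total effect is the pooled difference.
So P(outcome | do(the standard programme)) is just the pooled rate for the standard programme: 1457/2400 = 0.607.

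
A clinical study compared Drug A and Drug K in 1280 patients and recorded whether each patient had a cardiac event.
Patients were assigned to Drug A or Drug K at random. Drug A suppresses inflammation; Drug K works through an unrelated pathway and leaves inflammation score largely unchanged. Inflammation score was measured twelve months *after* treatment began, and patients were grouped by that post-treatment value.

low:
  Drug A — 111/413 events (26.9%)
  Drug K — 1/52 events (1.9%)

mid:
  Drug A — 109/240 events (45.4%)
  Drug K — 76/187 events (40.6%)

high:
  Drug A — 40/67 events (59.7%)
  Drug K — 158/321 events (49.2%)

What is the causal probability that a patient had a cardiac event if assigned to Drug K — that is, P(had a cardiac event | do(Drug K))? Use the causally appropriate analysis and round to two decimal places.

0.42

Inflammation score is downstream of the drug. One should not condition on a consequence of treatment, so the overall rates are the right comparison.
So P(outcome | do(Drug K)) is just the pooled rate for Drug K: 235/560 = 0.420.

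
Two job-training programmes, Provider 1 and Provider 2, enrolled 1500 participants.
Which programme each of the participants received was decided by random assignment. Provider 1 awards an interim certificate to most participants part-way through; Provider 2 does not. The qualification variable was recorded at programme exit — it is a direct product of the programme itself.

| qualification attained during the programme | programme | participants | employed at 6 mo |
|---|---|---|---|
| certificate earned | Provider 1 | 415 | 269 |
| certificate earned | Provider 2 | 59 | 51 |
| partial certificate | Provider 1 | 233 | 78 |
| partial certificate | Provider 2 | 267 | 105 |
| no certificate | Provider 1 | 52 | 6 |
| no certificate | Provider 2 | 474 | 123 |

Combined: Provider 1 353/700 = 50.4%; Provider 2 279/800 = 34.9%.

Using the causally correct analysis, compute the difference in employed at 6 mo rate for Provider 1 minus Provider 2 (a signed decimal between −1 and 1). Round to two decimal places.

The stratified and pooled comparisons disagree (Provider 2 wins within each qualification attained during the programme; Provider 1 wins overall), so the answer turns on the causal role of qualification attained during the programme.
Qualification attained during the programme here is a post-treatment variable shaped by the programme; conditioning on it would introduce bias rather than remove it. The overall comparison is the causal one.
The causal difference is the pooled difference: 0.504 − 0.349 = +0.156.

+0.16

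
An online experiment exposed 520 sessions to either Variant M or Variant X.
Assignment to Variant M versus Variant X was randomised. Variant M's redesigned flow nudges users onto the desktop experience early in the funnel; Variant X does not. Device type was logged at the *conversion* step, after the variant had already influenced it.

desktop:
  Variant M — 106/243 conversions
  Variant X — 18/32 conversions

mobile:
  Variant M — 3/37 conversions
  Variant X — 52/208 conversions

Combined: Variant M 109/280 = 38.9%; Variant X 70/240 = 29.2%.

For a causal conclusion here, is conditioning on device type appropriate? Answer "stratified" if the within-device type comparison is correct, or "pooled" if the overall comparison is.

Device type is downstream of the variant. One should not condition on a consequence of treatment, so the overall rates are the right comparison.
Pooled: Variant M 38.9% vs Variant X 29.2%; Variant M is higher overall.

pooled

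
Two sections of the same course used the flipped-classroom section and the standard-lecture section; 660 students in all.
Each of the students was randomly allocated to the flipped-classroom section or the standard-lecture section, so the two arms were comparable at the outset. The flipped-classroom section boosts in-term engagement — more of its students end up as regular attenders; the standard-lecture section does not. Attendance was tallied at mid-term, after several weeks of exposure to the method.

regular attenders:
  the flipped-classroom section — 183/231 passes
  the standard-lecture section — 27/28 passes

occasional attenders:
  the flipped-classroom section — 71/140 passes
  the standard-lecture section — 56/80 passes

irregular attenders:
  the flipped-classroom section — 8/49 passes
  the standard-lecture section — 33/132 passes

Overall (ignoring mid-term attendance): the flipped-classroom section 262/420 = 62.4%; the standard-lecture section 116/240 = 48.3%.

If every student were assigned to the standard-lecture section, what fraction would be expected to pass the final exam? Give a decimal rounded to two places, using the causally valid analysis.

0.48

The stratified and pooled comparisons disagree (the standard-lecture section wins within each mid-term attendance; the flipped-classroom section wins overall), so the answer turns on the causal role of mid-term attendance.
Mid-term attendance here is a post-treatment variable shaped by the teaching method; conditioning on it would introduce bias rather than remove it. The overall comparison is the causal one.
So P(outcome | do(the standard-lecture section)) is just the pooled rate for the standard-lecture section: 116/240 = 0.483.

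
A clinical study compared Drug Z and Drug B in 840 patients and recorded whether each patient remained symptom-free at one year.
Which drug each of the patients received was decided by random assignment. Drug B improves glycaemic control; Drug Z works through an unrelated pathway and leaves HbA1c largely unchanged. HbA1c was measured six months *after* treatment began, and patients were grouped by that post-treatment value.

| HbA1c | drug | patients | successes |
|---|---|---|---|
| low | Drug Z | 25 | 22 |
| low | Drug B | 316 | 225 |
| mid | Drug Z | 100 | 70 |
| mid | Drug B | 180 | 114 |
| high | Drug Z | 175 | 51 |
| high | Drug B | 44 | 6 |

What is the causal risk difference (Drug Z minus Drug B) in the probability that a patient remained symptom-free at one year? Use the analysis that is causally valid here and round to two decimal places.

-0.16

HbA1c lies on the pathway drug → HbA1c → outcome, so adjusting for it blocks the indirect effect. For the total causal effect of drug, use the unadjusted pooled rates.
The causal difference is the pooled difference: 0.477 − 0.639 = -0.162.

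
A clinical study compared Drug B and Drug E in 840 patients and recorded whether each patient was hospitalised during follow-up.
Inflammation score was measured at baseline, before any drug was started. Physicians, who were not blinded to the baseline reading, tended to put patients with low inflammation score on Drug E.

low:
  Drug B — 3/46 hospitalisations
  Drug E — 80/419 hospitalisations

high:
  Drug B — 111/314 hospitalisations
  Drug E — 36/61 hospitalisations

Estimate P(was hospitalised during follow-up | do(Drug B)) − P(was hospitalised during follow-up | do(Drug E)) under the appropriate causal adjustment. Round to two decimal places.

Inflammation score satisfies the back-door criterion: it is not a descendant of the drug, and it blocks the spurious path from drug to outcome. Adjusting for it (i.e., using the within-inflammation score rates) gives the causal effect.
Adjusting over the population distribution of inflammation score: 0.554·(0.065−0.191) + 0.446·(0.354−0.590) = -0.175.

-0.18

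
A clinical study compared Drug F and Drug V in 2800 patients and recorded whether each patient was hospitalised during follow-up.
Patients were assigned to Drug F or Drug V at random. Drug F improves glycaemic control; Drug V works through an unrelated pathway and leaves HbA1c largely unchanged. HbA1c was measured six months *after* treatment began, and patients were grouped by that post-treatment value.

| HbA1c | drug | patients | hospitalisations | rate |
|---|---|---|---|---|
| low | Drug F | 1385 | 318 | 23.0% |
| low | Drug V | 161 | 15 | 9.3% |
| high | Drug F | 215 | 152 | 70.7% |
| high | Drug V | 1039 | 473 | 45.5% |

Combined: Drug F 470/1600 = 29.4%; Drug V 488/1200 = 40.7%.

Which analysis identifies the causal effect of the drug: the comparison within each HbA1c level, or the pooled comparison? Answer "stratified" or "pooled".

pooled

HbA1c is recorded after the drug and is itself shifted by it — it sits on the causal path from drug to outcome. Conditioning on a mediator would strip out part of the effect we want; the pooled comparison gives the total causal effect.
Pooled: Drug F 29.4% vs Drug V 40.7%; Drug F is lower overall.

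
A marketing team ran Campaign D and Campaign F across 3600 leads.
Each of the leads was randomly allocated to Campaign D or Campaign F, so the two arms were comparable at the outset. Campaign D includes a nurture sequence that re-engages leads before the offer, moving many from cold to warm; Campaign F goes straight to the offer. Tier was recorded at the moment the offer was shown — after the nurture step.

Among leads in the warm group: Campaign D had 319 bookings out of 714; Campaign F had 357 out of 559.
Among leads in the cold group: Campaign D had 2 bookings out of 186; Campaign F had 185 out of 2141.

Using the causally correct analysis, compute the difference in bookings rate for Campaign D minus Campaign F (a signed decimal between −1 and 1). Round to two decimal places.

Stratifying would compare campaigns among leads the campaigns themselves sorted into engagement tier groups — a form of selection on an intermediate. The unconditioned pooled rates give the total causal effect.
The causal difference is the pooled difference: 0.357 − 0.201 = +0.156.

+0.16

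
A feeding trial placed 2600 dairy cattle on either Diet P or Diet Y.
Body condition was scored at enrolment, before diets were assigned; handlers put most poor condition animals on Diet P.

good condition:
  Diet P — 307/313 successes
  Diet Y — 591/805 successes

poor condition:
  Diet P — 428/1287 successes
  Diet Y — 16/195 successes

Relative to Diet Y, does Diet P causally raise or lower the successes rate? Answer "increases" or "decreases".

The stratified and pooled comparisons disagree (Diet P wins within each starting body condition; Diet Y wins overall), so the answer turns on the causal role of starting body condition.
Since starting body condition is a pre-existing factor (not a product of the diet) and it affects the outcome on its own, it is a confounder. The stratified rates, not the pooled rate, identify the causal effect.
Within each level — good condition: 98.1% vs 73.4%; poor condition: 33.3% vs 8.2% — Diet P is higher every time.

increases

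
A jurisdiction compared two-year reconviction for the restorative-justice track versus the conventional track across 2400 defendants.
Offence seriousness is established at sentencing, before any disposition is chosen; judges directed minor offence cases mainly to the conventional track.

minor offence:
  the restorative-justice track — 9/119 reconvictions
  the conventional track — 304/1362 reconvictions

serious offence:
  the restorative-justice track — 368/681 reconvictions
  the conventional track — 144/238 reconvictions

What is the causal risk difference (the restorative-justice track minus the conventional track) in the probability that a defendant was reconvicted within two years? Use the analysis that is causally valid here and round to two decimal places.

The stratified and pooled comparisons disagree (the restorative-justice track wins within each offence seriousness; the conventional track wins overall), so the answer turns on the causal role of offence seriousness.
Offence seriousness satisfies the back-door criterion: it is not a descendant of the disposition, and it blocks the spurious path from disposition to outcome. Adjusting for it (i.e., using the within-offence seriousness rates) gives the causal effect.
Adjusting over the population distribution of offence seriousness: 0.617·(0.076−0.223) + 0.383·(0.540−0.605) = -0.116.

-0.12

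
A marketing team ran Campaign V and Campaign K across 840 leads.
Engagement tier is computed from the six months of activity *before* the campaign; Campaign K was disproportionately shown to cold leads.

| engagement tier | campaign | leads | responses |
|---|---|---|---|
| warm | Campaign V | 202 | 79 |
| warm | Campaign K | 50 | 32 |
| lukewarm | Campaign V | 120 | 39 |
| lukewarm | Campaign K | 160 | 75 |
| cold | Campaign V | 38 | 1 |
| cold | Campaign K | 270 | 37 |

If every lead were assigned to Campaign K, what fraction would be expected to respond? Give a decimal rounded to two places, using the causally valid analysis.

0.40

Engagement tier satisfies the back-door criterion: it is not a descendant of the campaign, and it blocks the spurious path from campaign to outcome. Adjusting for it (i.e., using the within-engagement tier rates) gives the causal effect.
Standardising Campaign K to the population engagement tier mix: 0.300·32/50 + 0.333·75/160 + 0.367·37/270 = 0.398.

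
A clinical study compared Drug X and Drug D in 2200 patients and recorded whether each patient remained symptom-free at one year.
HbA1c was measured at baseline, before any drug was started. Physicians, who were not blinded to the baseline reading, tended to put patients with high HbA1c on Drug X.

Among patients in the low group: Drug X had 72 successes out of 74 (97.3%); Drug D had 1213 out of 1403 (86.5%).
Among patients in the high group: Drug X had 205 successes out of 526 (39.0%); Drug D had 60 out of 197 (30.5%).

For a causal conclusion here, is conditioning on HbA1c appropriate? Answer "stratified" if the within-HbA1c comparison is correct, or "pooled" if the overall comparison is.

Here HbA1c is a common cause — it drives both which drug a case falls under and the outcome. The crude comparison mixes populations; the stratum-specific rates are the causally relevant ones.
Within each level — low: 97.3% vs 86.5%; high: 39.0% vs 30.5% — Drug X is higher every time.

stratified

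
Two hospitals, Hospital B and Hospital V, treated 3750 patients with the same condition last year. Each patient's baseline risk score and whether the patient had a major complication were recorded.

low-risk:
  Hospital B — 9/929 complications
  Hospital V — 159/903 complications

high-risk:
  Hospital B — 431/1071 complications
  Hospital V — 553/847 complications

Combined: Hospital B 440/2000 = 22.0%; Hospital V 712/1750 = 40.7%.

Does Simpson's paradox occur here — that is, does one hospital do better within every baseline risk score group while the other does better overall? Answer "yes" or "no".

no

Within each baseline risk score level (low-risk 1.0% vs 17.6%; high-risk 40.2% vs 65.3%), Hospital B has the lower rate every time. Pooled: 22.0% vs 40.7% — Hospital B has the lower rate overall. They agree.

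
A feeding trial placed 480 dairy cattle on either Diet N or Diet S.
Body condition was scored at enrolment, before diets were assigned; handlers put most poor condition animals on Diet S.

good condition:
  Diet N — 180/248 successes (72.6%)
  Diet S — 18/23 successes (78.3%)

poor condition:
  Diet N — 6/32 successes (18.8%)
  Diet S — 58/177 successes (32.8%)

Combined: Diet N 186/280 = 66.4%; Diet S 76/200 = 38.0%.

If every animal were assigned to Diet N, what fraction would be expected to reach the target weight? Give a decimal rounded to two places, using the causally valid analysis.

Diet S is higher inside every starting body condition stratum but Diet N is higher in aggregate. Whether to stratify depends on how starting body condition relates to the diet.
Starting body condition satisfies the back-door criterion: it is not a descendant of the diet, and it blocks the spurious path from diet to outcome. Adjusting for it (i.e., using the within-starting body condition rates) gives the causal effect.
Standardising Diet N to the population starting body condition mix: 0.565·180/248 + 0.435·6/32 = 0.491.

0.49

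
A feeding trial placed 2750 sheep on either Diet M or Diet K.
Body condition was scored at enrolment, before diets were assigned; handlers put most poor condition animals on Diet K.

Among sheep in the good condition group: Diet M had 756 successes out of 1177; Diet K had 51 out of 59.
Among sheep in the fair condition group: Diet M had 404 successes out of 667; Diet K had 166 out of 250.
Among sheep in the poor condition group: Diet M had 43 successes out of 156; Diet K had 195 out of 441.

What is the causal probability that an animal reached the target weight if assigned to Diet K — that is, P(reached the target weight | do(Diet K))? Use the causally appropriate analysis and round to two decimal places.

0.71

Starting body condition is set before the diet has any effect — it is not caused by the diet — and it independently drives the outcome. That makes it a confounder, so the causal comparison is within starting body condition levels.
Standardising Diet K to the population starting body condition mix: 0.449·51/59 + 0.333·166/250 + 0.217·195/441 = 0.706.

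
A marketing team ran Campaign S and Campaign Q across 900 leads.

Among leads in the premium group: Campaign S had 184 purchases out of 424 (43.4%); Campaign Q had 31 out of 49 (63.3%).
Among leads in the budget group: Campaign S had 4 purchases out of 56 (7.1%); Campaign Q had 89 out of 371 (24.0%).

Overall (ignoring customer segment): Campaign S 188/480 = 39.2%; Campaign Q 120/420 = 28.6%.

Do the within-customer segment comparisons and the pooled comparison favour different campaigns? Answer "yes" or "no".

Within each customer segment level (premium 43.4% vs 63.3%; budget 7.1% vs 24.0%), Campaign Q has the higher rate every time. Pooled: 39.2% vs 28.6% — Campaign S has the higher rate overall. The two comparisons disagree.

yes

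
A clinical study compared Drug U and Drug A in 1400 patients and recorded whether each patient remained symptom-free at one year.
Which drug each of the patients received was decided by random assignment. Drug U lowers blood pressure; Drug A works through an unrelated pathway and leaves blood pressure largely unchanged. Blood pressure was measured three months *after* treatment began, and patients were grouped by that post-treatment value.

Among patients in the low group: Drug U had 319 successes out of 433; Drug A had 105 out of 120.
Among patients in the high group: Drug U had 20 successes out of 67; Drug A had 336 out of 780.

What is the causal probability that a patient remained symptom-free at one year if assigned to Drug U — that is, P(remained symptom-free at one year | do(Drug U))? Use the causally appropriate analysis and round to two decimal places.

0.68

The blood pressure-specific comparison favours Drug A throughout, but the pooled figures favour Drug U. The question is whether to condition on blood pressure.
The distribution of blood pressure is itself part of what the drug does — it is an intermediate outcome. Holding it fixed would remove that part of the effect; the total effect is the pooled difference.
So P(outcome | do(Drug U)) is just the pooled rate for Drug U: 339/500 = 0.678.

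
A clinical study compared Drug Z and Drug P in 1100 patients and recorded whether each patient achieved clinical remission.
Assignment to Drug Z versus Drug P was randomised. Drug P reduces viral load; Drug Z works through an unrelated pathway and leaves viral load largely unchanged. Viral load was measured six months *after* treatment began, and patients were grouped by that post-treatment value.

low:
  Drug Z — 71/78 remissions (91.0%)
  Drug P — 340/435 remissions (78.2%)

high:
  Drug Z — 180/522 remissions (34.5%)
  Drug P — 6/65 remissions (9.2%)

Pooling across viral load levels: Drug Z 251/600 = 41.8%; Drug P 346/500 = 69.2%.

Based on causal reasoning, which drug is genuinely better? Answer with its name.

Drug P

The stratified and pooled comparisons disagree (Drug Z wins within each viral load; Drug P wins overall), so the answer turns on the causal role of viral load.
Viral load here is a post-treatment variable shaped by the drug; conditioning on it would introduce bias rather than remove it. The overall comparison is the causal one.
Pooled: Drug Z 41.8% vs Drug P 69.2%; Drug P is higher overall.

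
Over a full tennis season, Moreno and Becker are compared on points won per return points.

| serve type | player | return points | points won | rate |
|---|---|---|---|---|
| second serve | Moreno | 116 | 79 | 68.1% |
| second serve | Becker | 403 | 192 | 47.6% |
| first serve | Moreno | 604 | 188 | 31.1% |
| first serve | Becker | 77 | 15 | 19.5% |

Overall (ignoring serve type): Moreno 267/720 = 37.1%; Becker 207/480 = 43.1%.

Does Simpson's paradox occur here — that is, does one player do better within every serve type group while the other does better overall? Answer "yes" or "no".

Within each serve type level (second serve 68.1% vs 47.6%; first serve 31.1% vs 19.5%), Moreno has the higher rate every time. Pooled: 37.1% vs 43.1% — Becker has the higher rate overall. The two comparisons disagree.

yes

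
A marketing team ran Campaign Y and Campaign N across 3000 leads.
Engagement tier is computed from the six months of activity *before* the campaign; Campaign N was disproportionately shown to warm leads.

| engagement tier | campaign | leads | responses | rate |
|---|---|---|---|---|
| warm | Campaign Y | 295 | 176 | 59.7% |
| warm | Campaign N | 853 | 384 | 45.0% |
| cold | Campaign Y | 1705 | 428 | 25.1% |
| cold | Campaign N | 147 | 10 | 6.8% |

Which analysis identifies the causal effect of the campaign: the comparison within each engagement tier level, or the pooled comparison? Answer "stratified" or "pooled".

Engagement tier is set before the campaign has any effect — it is not caused by the campaign — and it independently drives the outcome. That makes it a confounder, so the causal comparison is within engagement tier levels.
Within each level — warm: 59.7% vs 45.0%; cold: 25.1% vs 6.8% — Campaign Y is higher every time.

stratified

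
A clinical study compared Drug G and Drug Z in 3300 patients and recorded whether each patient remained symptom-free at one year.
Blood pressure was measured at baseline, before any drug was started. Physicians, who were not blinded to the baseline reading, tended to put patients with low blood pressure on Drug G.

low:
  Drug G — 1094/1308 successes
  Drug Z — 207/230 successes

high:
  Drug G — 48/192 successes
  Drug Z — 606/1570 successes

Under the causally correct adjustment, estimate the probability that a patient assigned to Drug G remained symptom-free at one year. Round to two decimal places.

Blood pressure is set before the drug has any effect — it is not caused by the drug — and it independently drives the outcome. That makes it a confounder, so the causal comparison is within blood pressure levels.
Standardising Drug G to the population blood pressure mix: 0.466·1094/1308 + 0.534·48/192 = 0.523.

0.52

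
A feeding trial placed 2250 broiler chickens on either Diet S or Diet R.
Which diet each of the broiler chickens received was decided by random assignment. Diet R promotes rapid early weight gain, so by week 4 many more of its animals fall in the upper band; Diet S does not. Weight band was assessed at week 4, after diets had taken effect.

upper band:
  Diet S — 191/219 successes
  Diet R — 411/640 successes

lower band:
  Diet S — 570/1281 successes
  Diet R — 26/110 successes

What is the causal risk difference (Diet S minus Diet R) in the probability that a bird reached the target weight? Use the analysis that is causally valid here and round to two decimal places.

Diet S is higher inside every week-4 weight band stratum but Diet R is higher in aggregate. Whether to stratify depends on how week-4 weight band relates to the diet.
Stratifying would compare diets among broiler chickens the diets themselves sorted into week-4 weight band groups — a form of selection on an intermediate. The unconditioned pooled rates give the total causal effect.
The causal difference is the pooled difference: 0.507 − 0.583 = -0.075.

-0.08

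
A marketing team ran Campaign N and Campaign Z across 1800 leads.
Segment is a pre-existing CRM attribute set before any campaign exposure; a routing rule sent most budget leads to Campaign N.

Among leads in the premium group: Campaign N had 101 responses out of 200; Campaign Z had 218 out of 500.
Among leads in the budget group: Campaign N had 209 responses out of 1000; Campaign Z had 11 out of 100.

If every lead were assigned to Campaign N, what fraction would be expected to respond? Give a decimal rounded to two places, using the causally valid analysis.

The imbalance in customer segment arose from how leads were allocated, not from anything the campaign did; and customer segment independently affects the outcome. The pooled gap is confounded — condition on customer segment.
Standardising Campaign N to the population customer segment mix: 0.389·101/200 + 0.611·209/1000 = 0.324.

0.32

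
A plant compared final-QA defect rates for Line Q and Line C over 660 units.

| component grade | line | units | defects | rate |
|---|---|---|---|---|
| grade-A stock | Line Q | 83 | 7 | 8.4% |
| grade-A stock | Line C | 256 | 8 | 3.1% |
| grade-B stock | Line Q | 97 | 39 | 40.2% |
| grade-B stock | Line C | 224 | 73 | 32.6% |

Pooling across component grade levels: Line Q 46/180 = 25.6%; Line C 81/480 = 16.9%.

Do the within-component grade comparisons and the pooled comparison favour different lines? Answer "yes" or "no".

Within each component grade level (grade-A stock 8.4% vs 3.1%; grade-B stock 40.2% vs 32.6%), Line C has the lower rate every time. Pooled: 25.6% vs 16.9% — Line C has the lower rate overall. They agree.

no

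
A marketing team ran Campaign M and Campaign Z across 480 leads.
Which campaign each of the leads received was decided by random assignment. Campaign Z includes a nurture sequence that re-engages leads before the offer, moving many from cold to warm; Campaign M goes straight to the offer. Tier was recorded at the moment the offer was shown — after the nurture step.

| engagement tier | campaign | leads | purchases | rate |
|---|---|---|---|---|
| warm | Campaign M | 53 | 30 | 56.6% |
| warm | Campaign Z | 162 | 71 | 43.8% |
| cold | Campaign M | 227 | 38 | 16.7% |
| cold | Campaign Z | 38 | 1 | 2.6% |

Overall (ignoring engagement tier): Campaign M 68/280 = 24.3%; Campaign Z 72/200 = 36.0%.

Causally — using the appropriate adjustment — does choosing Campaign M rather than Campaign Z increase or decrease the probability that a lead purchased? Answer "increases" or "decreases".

decreases

The distribution of engagement tier is itself part of what the campaign does — it is an intermediate outcome. Holding it fixed would remove that part of the effect; the total effect is the pooled difference.
Pooled: Campaign M 24.3% vs Campaign Z 36.0%; Campaign Z is higher overall.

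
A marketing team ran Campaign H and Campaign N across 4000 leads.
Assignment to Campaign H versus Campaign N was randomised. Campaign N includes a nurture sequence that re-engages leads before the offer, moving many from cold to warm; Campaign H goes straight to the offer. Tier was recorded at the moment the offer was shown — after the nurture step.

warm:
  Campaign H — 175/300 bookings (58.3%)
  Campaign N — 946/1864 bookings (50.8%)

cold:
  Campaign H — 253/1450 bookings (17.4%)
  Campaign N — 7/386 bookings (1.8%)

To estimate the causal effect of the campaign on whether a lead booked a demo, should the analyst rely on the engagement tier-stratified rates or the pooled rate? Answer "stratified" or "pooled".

Campaign H is higher inside every engagement tier stratum but Campaign N is higher in aggregate. Whether to stratify depends on how engagement tier relates to the campaign.
Engagement tier here is a post-treatment variable shaped by the campaign; conditioning on it would introduce bias rather than remove it. The overall comparison is the causal one.
Pooled: Campaign H 24.5% vs Campaign N 42.4%; Campaign N is higher overall.

pooled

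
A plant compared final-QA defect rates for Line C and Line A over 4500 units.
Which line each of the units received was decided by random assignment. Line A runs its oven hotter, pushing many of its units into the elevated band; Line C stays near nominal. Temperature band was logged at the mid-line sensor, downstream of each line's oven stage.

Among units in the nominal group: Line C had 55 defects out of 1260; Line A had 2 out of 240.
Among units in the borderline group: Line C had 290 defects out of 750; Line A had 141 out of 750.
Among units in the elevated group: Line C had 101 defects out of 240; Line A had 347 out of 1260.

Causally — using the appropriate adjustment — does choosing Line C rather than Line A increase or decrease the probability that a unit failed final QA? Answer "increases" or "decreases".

Line A is lower inside every in-process temperature band stratum but Line C is lower in aggregate. Whether to stratify depends on how in-process temperature band relates to the line.
Stratifying would compare lines among units the lines themselves sorted into in-process temperature band groups — a form of selection on an intermediate. The unconditioned pooled rates give the total causal effect.
Pooled: Line C 19.8% vs Line A 21.8%; Line C is lower overall.

decreases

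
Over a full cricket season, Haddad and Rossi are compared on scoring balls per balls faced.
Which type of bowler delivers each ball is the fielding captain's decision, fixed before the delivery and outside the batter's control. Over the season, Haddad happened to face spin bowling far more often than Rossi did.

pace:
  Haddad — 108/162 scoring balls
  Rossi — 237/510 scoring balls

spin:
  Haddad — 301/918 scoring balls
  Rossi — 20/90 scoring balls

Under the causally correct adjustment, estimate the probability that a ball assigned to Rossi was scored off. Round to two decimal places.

Within every bowling type level Haddad has the higher rate, yet pooled Rossi does — Simpson's reversal.
Since bowling type is a pre-existing factor (not a product of the player) and it affects the outcome on its own, it is a confounder. The stratified rates, not the pooled rate, identify the causal effect.
Standardising Rossi to the population bowling type mix: 0.400·237/510 + 0.600·20/90 = 0.319.

0.32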